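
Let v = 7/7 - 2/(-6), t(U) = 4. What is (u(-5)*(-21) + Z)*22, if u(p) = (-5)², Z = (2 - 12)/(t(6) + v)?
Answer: -46365/4 ≈ -11591.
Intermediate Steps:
v = 4/3 (v = 7*(⅐) - 2*(-⅙) = 1 + ⅓ = 4/3 ≈ 1.3333)
Z = -15/8 (Z = (2 - 12)/(4 + 4/3) = -10/16/3 = -10*3/16 = -15/8 ≈ -1.8750)
u(p) = 25
(u(-5)*(-21) + Z)*22 = (25*(-21) - 15/8)*22 = (-525 - 15/8)*22 = -4215/8*22 = -46365/4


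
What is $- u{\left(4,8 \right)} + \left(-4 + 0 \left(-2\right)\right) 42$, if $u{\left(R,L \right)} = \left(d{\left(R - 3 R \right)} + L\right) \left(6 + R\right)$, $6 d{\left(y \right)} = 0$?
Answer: $-248$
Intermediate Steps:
$d{\left(y \right)} = 0$ ($d{\left(y \right)} = \frac{1}{6} \cdot 0 = 0$)
$u{\left(R,L \right)} = L \left(6 + R\right)$ ($u{\left(R,L \right)} = \left(0 + L\right) \left(6 + R\right) = L \left(6 + R\right)$)
$- u{\left(4,8 \right)} + \left(-4 + 0 \left(-2\right)\right) 42 = - 8 \left(6 + 4\right) + \left(-4 + 0 \left(-2\right)\right) 42 = - 8 \cdot 10 + \left(-4 + 0\right) 42 = \left(-1\right) 80 - 168 = -80 - 168 = -248$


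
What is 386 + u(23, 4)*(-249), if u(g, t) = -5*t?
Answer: 5366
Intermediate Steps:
386 + u(23, 4)*(-249) = 386 - 5*4*(-249) = 386 - 20*(-249) = 386 + 4980 = 5366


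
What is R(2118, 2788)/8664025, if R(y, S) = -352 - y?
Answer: -494/1732805 ≈ -0.00028509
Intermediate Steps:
R(2118, 2788)/8664025 = (-352 - 1*2118)/8664025 = (-352 - 2118)*(1/8664025) = -2470*1/8664025 = -494/1732805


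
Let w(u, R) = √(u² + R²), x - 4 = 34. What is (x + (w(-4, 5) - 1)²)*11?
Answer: 880 - 22*√41 ≈ 739.13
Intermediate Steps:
x = 38 (x = 4 + 34 = 38)
w(u, R) = √(R² + u²)
(x + (w(-4, 5) - 1)²)*11 = (38 + (√(5² + (-4)²) - 1)²)*11 = (38 + (√(25 + 16) - 1)²)*11 = (38 + (√41 - 1)²)*11 = (38 + (-1 + √41)²)*11 = 418 + 11*(-1 + √41)²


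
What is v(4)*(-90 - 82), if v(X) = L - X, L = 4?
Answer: 0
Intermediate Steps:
v(X) = 4 - X
v(4)*(-90 - 82) = (4 - 1*4)*(-90 - 82) = (4 - 4)*(-172) = 0*(-172) = 0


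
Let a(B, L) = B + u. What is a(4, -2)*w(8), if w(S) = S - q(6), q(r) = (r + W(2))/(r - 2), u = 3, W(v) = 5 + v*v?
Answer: 119/4 ≈ 29.750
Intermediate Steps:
W(v) = 5 + v**2
a(B, L) = 3 + B (a(B, L) = B + 3 = 3 + B)
q(r) = (9 + r)/(-2 + r) (q(r) = (r + (5 + 2**2))/(r - 2) = (r + (5 + 4))/(-2 + r) = (r + 9)/(-2 + r) = (9 + r)/(-2 + r))
w(S) = -15/4 + S (w(S) = S - (9 + 6)/(-2 + 6) = S - 15/4 = -15/4 + S)
a(4, -2)*w(8) = (3 + 4)*(-15/4 + 8) = 7*(17/4) = 119/4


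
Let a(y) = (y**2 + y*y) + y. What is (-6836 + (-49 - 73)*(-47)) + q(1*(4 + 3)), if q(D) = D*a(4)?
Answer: -850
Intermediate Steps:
a(y) = y + 2*y**2 (a(y) = (y**2 + y**2) + y = 2*y**2 + y = y + 2*y**2)
q(D) = 36*D (q(D) = D*(4*(1 + 2*4)) = D*(4*(1 + 8)) = D*(4*9) = D*36 = 36*D)
(-6836 + (-49 - 73)*(-47)) + q(1*(4 + 3)) = (-6836 + (-49 - 73)*(-47)) + 36*(1*(4 + 3)) = (-6836 - 122*(-47)) + 36*(1*7) = (-6836 + 5734) + 36*7 = -1102 + 252 = -850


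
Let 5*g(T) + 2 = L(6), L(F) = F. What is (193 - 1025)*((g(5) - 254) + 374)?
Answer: -502528/5 ≈ -1.0051e+5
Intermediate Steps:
g(T) = 4/5 (g(T) = -2/5 + (1/5)*6 = -2/5 + 6/5 = 4/5)
(193 - 1025)*((g(5) - 254) + 374) = (193 - 1025)*((4/5 - 254) + 374) = -832*(-1266/5 + 374) = -832*604/5 = -502528/5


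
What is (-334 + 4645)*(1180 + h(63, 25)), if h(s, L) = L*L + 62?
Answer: 8048637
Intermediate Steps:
h(s, L) = 62 + L² (h(s, L) = L² + 62 = 62 + L²)
(-334 + 4645)*(1180 + h(63, 25)) = (-334 + 4645)*(1180 + (62 + 25²)) = 4311*(1180 + (62 + 625)) = 4311*(1180 + 687) = 4311*1867 = 8048637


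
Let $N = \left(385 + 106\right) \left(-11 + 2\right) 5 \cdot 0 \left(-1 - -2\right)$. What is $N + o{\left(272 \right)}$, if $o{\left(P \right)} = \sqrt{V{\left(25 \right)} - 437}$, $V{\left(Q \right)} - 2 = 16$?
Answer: $i \sqrt{419} \approx 20.469 i$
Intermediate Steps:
$V{\left(Q \right)} = 18$ ($V{\left(Q \right)} = 2 + 16 = 18$)
$o{\left(P \right)} = i \sqrt{419}$ ($o{\left(P \right)} = \sqrt{18 - 437} = \sqrt{-419} = i \sqrt{419}$)
$N = 0$ ($N = 491 \left(- 9 \cdot 0 \left(-1 + 2\right)\right) = 491 \left(- 9 \cdot 0 \cdot 1\right) = 491 \left(\left(-9\right) 0\right) = 491 \cdot 0 = 0$)
$N + o{\left(272 \right)} = 0 + i \sqrt{419} = i \sqrt{419}$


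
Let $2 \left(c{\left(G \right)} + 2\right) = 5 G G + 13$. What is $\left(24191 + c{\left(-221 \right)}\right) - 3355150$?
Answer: $-3208852$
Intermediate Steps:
$c{\left(G \right)} = \frac{9}{2} + \frac{5 G^{2}}{2}$ ($c{\left(G \right)} = -2 + \frac{5 G G + 13}{2} = -2 + \frac{5 G^{2} + 13}{2} = -2 + \frac{13 + 5 G^{2}}{2} = -2 + \left(\frac{13}{2} + \frac{5 G^{2}}{2}\right) = \frac{9}{2} + \frac{5 G^{2}}{2}$)
$\left(24191 + c{\left(-221 \right)}\right) - 3355150 = \left(24191 + \left(\frac{9}{2} + \frac{5 \left(-221\right)^{2}}{2}\right)\right) - 3355150 = \left(24191 + \left(\frac{9}{2} + \frac{5}{2} \cdot 48841\right)\right) - 3355150 = \left(24191 + \left(\frac{9}{2} + \frac{244205}{2}\right)\right) - 3355150 = \left(24191 + 122107\right) - 3355150 = 146298 - 3355150 = -3208852$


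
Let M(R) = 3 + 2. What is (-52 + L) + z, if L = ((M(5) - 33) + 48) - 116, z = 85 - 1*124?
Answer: -187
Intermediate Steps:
M(R) = 5
z = -39 (z = 85 - 124 = -39)
L = -96 (L = ((5 - 33) + 48) - 116 = (-28 + 48) - 116 = 20 - 116 = -96)
(-52 + L) + z = (-52 - 96) - 39 = -148 - 39 = -187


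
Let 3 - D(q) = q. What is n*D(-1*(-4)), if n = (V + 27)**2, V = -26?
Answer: -1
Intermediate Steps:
n = 1 (n = (-26 + 27)**2 = 1**2 = 1)
D(q) = 3 - q
n*D(-1*(-4)) = 1*(3 - (-1)*(-4)) = 1*(3 - 1*4) = 1*(3 - 4) = 1*(-1) = -1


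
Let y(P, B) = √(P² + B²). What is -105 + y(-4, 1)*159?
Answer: -105 + 159*√17 ≈ 550.57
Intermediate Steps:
y(P, B) = √(B² + P²)
-105 + y(-4, 1)*159 = -105 + √(1² + (-4)²)*159 = -105 + √(1 + 16)*159 = -105 + √17*159 = -105 + 159*√17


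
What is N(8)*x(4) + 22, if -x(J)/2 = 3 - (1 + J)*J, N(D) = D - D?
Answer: 22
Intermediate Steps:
N(D) = 0
x(J) = -6 + 2*J*(1 + J) (x(J) = -2*(3 - (1 + J)*J) = -2*(3 - J*(1 + J)) = -6 + 2*J*(1 + J))
N(8)*x(4) + 22 = 0*(-6 + 2*4 + 2*4²) + 22 = 0*(-6 + 8 + 2*16) + 22 = 0*(-6 + 8 + 32) + 22 = 0*34 + 22 = 0 + 22 = 22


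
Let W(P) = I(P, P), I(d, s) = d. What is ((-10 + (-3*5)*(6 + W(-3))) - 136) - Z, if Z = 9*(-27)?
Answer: 52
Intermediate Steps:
W(P) = P
Z = -243
((-10 + (-3*5)*(6 + W(-3))) - 136) - Z = ((-10 + (-3*5)*(6 - 3)) - 136) - 1*(-243) = ((-10 - 15*3) - 136) + 243 = ((-10 - 45) - 136) + 243 = (-55 - 136) + 243 = -191 + 243 = 52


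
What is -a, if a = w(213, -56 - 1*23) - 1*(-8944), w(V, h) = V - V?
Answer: -8944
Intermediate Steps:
w(V, h) = 0
a = 8944 (a = 0 - 1*(-8944) = 0 + 8944 = 8944)
-a = -1*8944 = -8944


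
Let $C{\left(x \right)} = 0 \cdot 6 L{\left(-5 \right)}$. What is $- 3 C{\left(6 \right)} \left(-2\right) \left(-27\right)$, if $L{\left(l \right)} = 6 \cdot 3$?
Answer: $0$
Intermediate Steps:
$L{\left(l \right)} = 18$
$C{\left(x \right)} = 0$ ($C{\left(x \right)} = 0 \cdot 6 \cdot 18 = 0 \cdot 18 = 0$)
$- 3 C{\left(6 \right)} \left(-2\right) \left(-27\right) = - 3 \cdot 0 \left(-2\right) \left(-27\right) = - 3 \cdot 0 \left(-27\right) = \left(-3\right) 0 = 0$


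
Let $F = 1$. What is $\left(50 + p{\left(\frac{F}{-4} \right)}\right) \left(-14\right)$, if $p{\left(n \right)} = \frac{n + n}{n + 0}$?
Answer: $-728$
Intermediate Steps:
$p{\left(n \right)} = 2$ ($p{\left(n \right)} = \frac{2 n}{n} = 2$)
$\left(50 + p{\left(\frac{F}{-4} \right)}\right) \left(-14\right) = \left(50 + 2\right) \left(-14\right) = 52 \left(-14\right) = -728$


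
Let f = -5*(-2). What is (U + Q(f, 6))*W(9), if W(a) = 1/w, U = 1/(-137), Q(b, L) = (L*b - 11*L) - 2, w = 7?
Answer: -1097/959 ≈ -1.1439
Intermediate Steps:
f = 10
Q(b, L) = -2 - 11*L + L*b (Q(b, L) = (-11*L + L*b) - 2 = -2 - 11*L + L*b)
U = -1/137 ≈ -0.0072993
W(a) = 1/7
(U + Q(f, 6))*W(9) = (-1/137 + (-2 - 11*6 + 6*10))*(1/7) = (-1/137 + (-2 - 66 + 60))*(1/7) = (-1/137 - 8)*(1/7) = -1097/137*1/7 = -1097/959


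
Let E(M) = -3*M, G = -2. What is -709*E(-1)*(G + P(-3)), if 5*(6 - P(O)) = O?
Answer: -48921/5 ≈ -9784.2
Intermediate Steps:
P(O) = 6 - O/5
-709*E(-1)*(G + P(-3)) = -709*(-3*(-1))*(-2 + (6 - ⅕*(-3))) = -2127*(-2 + (6 + ⅗)) = -2127*(-2 + 33/5) = -2127*23/5 = -709*69/5 = -48921/5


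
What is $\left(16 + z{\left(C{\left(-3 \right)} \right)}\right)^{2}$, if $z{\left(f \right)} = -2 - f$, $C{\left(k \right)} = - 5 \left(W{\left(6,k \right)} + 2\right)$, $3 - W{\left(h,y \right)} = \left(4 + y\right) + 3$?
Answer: $361$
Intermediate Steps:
$W{\left(h,y \right)} = -4 - y$ ($W{\left(h,y \right)} = 3 - \left(\left(4 + y\right) + 3\right) = 3 - \left(7 + y\right) = -4 - y$)
$C{\left(k \right)} = 10 + 5 k$ ($C{\left(k \right)} = - 5 \left(\left(-4 - k\right) + 2\right) = - 5 \left(-2 - k\right) = 10 + 5 k$)
$\left(16 + z{\left(C{\left(-3 \right)} \right)}\right)^{2} = \left(16 - \left(12 - 15\right)\right)^{2} = \left(16 - -3\right)^{2} = \left(16 + \left(-2 + 5\right)\right)^{2} = \left(16 + 3\right)^{2} = 19^{2} = 361$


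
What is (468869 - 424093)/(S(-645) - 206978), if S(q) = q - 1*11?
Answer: -22388/103817 ≈ -0.21565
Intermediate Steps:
S(q) = -11 + q (S(q) = q - 11 = -11 + q)
(468869 - 424093)/(S(-645) - 206978) = (468869 - 424093)/((-11 - 645) - 206978) = 44776/(-656 - 206978) = 44776/(-207634) = 44776*(-1/207634) = -22388/103817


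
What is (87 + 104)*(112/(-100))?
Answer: -5348/25 ≈ -213.92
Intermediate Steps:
(87 + 104)*(112/(-100)) = 191*(112*(-1/100)) = 191*(-28/25) = -5348/25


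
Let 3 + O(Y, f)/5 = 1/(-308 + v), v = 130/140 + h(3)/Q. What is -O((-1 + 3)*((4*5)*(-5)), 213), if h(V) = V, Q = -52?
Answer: 335749/22359 ≈ 15.016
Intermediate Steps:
v = 317/364 (v = 130/140 + 3/(-52) = 130*(1/140) + 3*(-1/52) = 13/14 - 3/52 = 317/364 ≈ 0.87088)
O(Y, f) = -335749/22359 (O(Y, f) = -15 + 5/(-308 + 317/364) = -15 + 5/(-111795/364) = -15 + 5*(-364/111795) = -15 - 364/22359 = -335749/22359)
-O((-1 + 3)*((4*5)*(-5)), 213) = -1*(-335749/22359) = 335749/22359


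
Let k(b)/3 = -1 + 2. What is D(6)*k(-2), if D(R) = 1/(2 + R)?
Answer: 3/8 ≈ 0.37500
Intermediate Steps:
k(b) = 3 (k(b) = 3*(-1 + 2) = 3*1 = 3)
D(6)*k(-2) = 3/(2 + 6) = 3/8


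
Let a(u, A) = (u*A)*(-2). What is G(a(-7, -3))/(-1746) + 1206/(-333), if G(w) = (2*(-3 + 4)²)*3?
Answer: -39031/10767 ≈ -3.6251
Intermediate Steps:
a(u, A) = -2*A*u (a(u, A) = (A*u)*(-2) = -2*A*u)
G(w) = 6 (G(w) = (2*1²)*3 = (2*1)*3 = 2*3 = 6)
G(a(-7, -3))/(-1746) + 1206/(-333) = 6/(-1746) + 1206/(-333) = 6*(-1/1746) + 1206*(-1/333) = -1/291 - 134/37 = -39031/10767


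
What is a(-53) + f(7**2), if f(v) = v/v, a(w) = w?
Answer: -52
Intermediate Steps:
f(v) = 1
a(-53) + f(7**2) = -53 + 1 = -52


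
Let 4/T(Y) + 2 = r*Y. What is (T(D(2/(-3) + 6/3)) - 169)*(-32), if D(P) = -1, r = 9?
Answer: 59616/11 ≈ 5419.6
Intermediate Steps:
T(Y) = 4/(-2 + 9*Y)
(T(D(2/(-3) + 6/3)) - 169)*(-32) = (4/(-2 + 9*(-1)) - 169)*(-32) = (4/(-2 - 9) - 169)*(-32) = (4/(-11) - 169)*(-32) = (4*(-1/11) - 169)*(-32) = (-4/11 - 169)*(-32) = -1863/11*(-32) = 59616/11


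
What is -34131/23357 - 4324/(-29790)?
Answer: -457883411/347902515 ≈ -1.3161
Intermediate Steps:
-34131/23357 - 4324/(-29790) = -34131*1/23357 - 4324*(-1/29790) = -34131/23357 + 2162/14895 = -457883411/347902515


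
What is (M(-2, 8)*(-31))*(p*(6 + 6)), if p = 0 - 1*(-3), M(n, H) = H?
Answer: -8928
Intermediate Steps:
p = 3 (p = 0 + 3 = 3)
(M(-2, 8)*(-31))*(p*(6 + 6)) = (8*(-31))*(3*(6 + 6)) = -744*12 = -248*36 = -8928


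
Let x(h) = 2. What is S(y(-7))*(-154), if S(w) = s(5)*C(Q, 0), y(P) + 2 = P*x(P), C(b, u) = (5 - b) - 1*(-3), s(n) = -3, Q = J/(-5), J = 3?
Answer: 19866/5 ≈ 3973.2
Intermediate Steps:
Q = -3/5 (Q = 3/(-5) = 3*(-1/5) = -3/5 ≈ -0.60000)
C(b, u) = 8 - b (C(b, u) = (5 - b) + 3 = 8 - b)
y(P) = -2 + 2*P (y(P) = -2 + P*2 = -2 + 2*P)
S(w) = -129/5 (S(w) = -3*(8 - 1*(-3/5)) = -3*(8 + 3/5) = -3*43/5 = -129/5)
S(y(-7))*(-154) = -129/5*(-154) = 19866/5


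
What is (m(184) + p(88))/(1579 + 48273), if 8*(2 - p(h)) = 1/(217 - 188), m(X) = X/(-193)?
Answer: 46671/2232173152 ≈ 2.0908e-5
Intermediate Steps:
m(X) = -X/193 (m(X) = X*(-1/193) = -X/193)
p(h) = 463/232 (p(h) = 2 - 1/(8*(217 - 188)) = 2 - ⅛/29 = 2 - ⅛*1/29 = 2 - 1/232 = 463/232)
(m(184) + p(88))/(1579 + 48273) = (-1/193*184 + 463/232)/(1579 + 48273) = (-184/193 + 463/232)/49852 = (46671/44776)*(1/49852) = 46671/2232173152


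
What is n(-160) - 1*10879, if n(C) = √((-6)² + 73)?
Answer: -10879 + √109 ≈ -10869.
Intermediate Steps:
n(C) = √109 (n(C) = √(36 + 73) = √109)
n(-160) - 1*10879 = √109 - 1*10879 = √109 - 10879 = -10879 + √109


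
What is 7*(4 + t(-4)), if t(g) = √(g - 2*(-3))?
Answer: 28 + 7*√2 ≈ 37.899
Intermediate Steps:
t(g) = √(6 + g) (t(g) = √(g + 6) = √(6 + g))
7*(4 + t(-4)) = 7*(4 + √(6 - 4)) = 7*(4 + √2) = 28 + 7*√2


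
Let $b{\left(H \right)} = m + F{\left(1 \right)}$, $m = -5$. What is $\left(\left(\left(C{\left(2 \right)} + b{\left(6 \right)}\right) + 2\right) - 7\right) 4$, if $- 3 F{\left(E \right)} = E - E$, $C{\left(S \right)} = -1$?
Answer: $-44$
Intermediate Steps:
$F{\left(E \right)} = 0$ ($F{\left(E \right)} = - \frac{E - E}{3} = \left(- \frac{1}{3}\right) 0 = 0$)
$b{\left(H \right)} = -5$ ($b{\left(H \right)} = -5 + 0 = -5$)
$\left(\left(\left(C{\left(2 \right)} + b{\left(6 \right)}\right) + 2\right) - 7\right) 4 = \left(\left(\left(-1 - 5\right) + 2\right) - 7\right) 4 = \left(\left(-6 + 2\right) - 7\right) 4 = \left(-4 - 7\right) 4 = \left(-11\right) 4 = -44$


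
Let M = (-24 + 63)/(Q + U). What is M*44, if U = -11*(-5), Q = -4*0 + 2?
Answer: 572/19 ≈ 30.105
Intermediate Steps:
Q = 2 (Q = 0 + 2 = 2)
U = 55
M = 13/19 (M = (-24 + 63)/(2 + 55) = 39/57 = 39*(1/57) = 13/19 ≈ 0.68421)
M*44 = (13/19)*44 = 572/19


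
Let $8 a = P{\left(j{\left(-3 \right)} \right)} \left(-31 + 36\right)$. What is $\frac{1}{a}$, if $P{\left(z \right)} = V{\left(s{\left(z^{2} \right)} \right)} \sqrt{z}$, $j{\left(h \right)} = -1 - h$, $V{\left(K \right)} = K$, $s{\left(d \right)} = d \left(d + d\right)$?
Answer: $\frac{\sqrt{2}}{40} \approx 0.035355$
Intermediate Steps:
$s{\left(d \right)} = 2 d^{2}$ ($s{\left(d \right)} = d 2 d = 2 d^{2}$)
$P{\left(z \right)} = 2 z^{\frac{9}{2}}$ ($P{\left(z \right)} = 2 \left(z^{2}\right)^{2} \sqrt{z} = 2 z^{4} \sqrt{z} = 2 z^{\frac{9}{2}}$)
$a = 20 \sqrt{2}$ ($a = \frac{2 \left(-1 - -3\right)^{\frac{9}{2}} \left(-31 + 36\right)}{8} = \frac{2 \left(-1 + 3\right)^{\frac{9}{2}} \cdot 5}{8} = \frac{2 \cdot 2^{\frac{9}{2}} \cdot 5}{8} = \frac{2 \cdot 16 \sqrt{2} \cdot 5}{8} = \frac{32 \sqrt{2} \cdot 5}{8} = \frac{160 \sqrt{2}}{8} = 20 \sqrt{2} \approx 28.284$)
$\frac{1}{a} = \frac{1}{20 \sqrt{2}} = \frac{\sqrt{2}}{40}$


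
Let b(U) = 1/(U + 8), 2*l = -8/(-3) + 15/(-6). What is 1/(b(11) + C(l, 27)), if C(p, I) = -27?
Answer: -19/512 ≈ -0.037109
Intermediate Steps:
l = 1/12 (l = (-8/(-3) + 15/(-6))/2 = (-8*(-⅓) + 15*(-⅙))/2 = (8/3 - 5/2)/2 = (½)*(⅙) = 1/12 ≈ 0.083333)
b(U) = 1/(8 + U)
1/(b(11) + C(l, 27)) = 1/(1/(8 + 11) - 27) = 1/(1/19 - 27) = 1/(-512/19) = -19/512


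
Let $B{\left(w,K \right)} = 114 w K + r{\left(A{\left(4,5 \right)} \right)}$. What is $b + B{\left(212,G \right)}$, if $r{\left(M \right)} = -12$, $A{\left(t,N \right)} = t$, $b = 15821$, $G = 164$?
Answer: $3979361$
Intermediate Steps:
$B{\left(w,K \right)} = -12 + 114 K w$ ($B{\left(w,K \right)} = 114 w K - 12 = 114 K w - 12 = -12 + 114 K w$)
$b + B{\left(212,G \right)} = 15821 - \left(12 - 3963552\right) = 15821 + \left(-12 + 3963552\right) = 15821 + 3963540 = 3979361$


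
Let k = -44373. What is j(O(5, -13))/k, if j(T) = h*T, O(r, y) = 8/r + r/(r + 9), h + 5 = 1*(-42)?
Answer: 6439/3106110 ≈ 0.0020730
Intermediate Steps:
h = -47 (h = -5 + 1*(-42) = -5 - 42 = -47)
O(r, y) = 8/r + r/(9 + r)
j(T) = -47*T
j(O(5, -13))/k = -47*(72 + 5² + 8*5)/(5*(9 + 5))/(-44373) = -47*(72 + 25 + 40)/(5*14)*(-1/44373) = -47*137/(5*14)*(-1/44373) = -47*137/70*(-1/44373) = -6439/70*(-1/44373) = 6439/3106110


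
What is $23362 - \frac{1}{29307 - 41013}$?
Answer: $\frac{273475573}{11706} \approx 23362.0$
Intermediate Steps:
$23362 - \frac{1}{29307 - 41013} = 23362 - \frac{1}{-11706} = 23362 - - \frac{1}{11706} = 23362 + \frac{1}{11706} = \frac{273475573}{11706}$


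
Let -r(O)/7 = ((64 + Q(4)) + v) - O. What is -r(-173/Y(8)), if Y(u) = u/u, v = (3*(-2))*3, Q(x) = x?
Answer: 1561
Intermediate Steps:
v = -18 (v = -6*3 = -18)
Y(u) = 1
r(O) = -350 + 7*O (r(O) = -7*(((64 + 4) - 18) - O) = -7*((68 - 18) - O) = -7*(50 - O) = -350 + 7*O)
-r(-173/Y(8)) = -(-350 + 7*(-173/1)) = -(-350 + 7*(-173*1)) = -(-350 + 7*(-173)) = -(-350 - 1211) = -1*(-1561) = 1561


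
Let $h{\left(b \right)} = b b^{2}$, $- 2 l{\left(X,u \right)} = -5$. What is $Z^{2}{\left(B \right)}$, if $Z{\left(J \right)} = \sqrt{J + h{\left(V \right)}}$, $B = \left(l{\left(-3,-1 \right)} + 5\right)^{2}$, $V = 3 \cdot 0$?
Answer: $\frac{225}{4} \approx 56.25$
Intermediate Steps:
$l{\left(X,u \right)} = \frac{5}{2}$ ($l{\left(X,u \right)} = \left(- \frac{1}{2}\right) \left(-5\right) = \frac{5}{2}$)
$V = 0$
$h{\left(b \right)} = b^{3}$
$B = \frac{225}{4}$ ($B = \left(\frac{5}{2} + 5\right)^{2} = \left(\frac{15}{2}\right)^{2} = \frac{225}{4} \approx 56.25$)
$Z{\left(J \right)} = \sqrt{J}$ ($Z{\left(J \right)} = \sqrt{J + 0^{3}} = \sqrt{J + 0} = \sqrt{J}$)
$Z^{2}{\left(B \right)} = \left(\sqrt{\frac{225}{4}}\right)^{2} = \left(\frac{15}{2}\right)^{2} = \frac{225}{4}$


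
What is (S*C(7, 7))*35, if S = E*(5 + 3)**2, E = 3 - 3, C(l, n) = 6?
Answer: 0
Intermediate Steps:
E = 0
S = 0 (S = 0*(5 + 3)**2 = 0*8**2 = 0*64 = 0)
(S*C(7, 7))*35 = (0*6)*35 = 0*35 = 0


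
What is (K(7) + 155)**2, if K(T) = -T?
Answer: 21904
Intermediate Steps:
(K(7) + 155)**2 = (-1*7 + 155)**2 = (-7 + 155)**2 = 148**2 = 21904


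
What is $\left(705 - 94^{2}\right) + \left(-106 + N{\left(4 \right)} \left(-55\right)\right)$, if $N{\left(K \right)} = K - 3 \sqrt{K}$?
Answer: $-8127$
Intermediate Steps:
$\left(705 - 94^{2}\right) + \left(-106 + N{\left(4 \right)} \left(-55\right)\right) = \left(705 - 94^{2}\right) - \left(106 - \left(4 - 3 \sqrt{4}\right) \left(-55\right)\right) = \left(705 - 8836\right) - \left(106 - \left(4 - 6\right) \left(-55\right)\right) = -8131 - -4 = -8131 + \left(-106 + 110\right) = -8131 + 4 = -8127$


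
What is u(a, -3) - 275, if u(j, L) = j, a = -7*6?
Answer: -317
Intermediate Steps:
a = -42
u(a, -3) - 275 = -42 - 275 = -317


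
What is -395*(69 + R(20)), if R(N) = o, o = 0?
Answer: -27255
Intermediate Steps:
R(N) = 0
-395*(69 + R(20)) = -395*(69 + 0) = -395*69 = -27255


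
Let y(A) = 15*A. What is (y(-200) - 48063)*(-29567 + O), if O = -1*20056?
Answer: 2533899249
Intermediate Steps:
O = -20056
(y(-200) - 48063)*(-29567 + O) = (15*(-200) - 48063)*(-29567 - 20056) = (-3000 - 48063)*(-49623) = -51063*(-49623) = 2533899249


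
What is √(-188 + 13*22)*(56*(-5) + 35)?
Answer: -1715*√2 ≈ -2425.4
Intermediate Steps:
√(-188 + 13*22)*(56*(-5) + 35) = √(-188 + 286)*(-280 + 35) = √98*(-245) = (7*√2)*(-245) = -1715*√2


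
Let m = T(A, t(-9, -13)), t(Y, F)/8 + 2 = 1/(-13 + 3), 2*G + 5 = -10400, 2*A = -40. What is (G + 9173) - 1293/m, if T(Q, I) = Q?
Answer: 80703/20 ≈ 4035.1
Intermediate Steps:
A = -20 (A = (½)*(-40) = -20)
G = -10405/2 (G = -5/2 + (½)*(-10400) = -5/2 - 5200 = -10405/2 ≈ -5202.5)
t(Y, F) = -84/5 (t(Y, F) = -16 + 8/(-13 + 3) = -16 + 8/(-10) = -16 + 8*(-⅒) = -16 - ⅘ = -84/5)
m = -20
(G + 9173) - 1293/m = (-10405/2 + 9173) - 1293/(-20) = 7941/2 - 1293*(-1/20) = 7941/2 + 1293/20 = 80703/20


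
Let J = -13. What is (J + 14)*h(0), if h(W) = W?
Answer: 0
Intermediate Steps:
(J + 14)*h(0) = (-13 + 14)*0 = 1*0 = 0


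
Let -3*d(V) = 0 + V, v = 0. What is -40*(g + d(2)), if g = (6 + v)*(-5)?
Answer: 3680/3 ≈ 1226.7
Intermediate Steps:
d(V) = -V/3 (d(V) = -(0 + V)/3 = -V/3)
g = -30 (g = (6 + 0)*(-5) = 6*(-5) = -30)
-40*(g + d(2)) = -40*(-30 - ⅓*2) = -40*(-30 - ⅔) = -40*(-92/3) = 3680/3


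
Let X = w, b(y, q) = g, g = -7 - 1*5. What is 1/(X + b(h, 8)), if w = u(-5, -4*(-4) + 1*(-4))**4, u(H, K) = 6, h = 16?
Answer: 1/1284 ≈ 0.00077882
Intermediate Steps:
g = -12 (g = -7 - 5 = -12)
b(y, q) = -12
w = 1296 (w = 6**4 = 1296)
X = 1296
1/(X + b(h, 8)) = 1/(1296 - 12) = 1/1284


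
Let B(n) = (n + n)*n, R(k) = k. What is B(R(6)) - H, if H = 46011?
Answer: -45939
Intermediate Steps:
B(n) = 2*n**2 (B(n) = (2*n)*n = 2*n**2)
B(R(6)) - H = 2*6**2 - 1*46011 = 2*36 - 46011 = 72 - 46011 = -45939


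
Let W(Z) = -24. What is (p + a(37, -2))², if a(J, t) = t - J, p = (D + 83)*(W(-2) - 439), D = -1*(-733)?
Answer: 142768355409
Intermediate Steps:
D = 733
p = -377808 (p = (733 + 83)*(-24 - 439) = 816*(-463) = -377808)
(p + a(37, -2))² = (-377808 + (-2 - 1*37))² = (-377808 + (-2 - 37))² = (-377808 - 39)² = (-377847)² = 142768355409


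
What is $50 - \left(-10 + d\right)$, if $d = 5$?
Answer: $55$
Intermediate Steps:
$50 - \left(-10 + d\right) = 50 - \left(-10 + 5\right) = 50 - -5 = 50 + 5 = 55$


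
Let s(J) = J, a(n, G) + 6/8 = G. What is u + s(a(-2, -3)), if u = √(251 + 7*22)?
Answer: -15/4 + 9*√5 ≈ 16.375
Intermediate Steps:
a(n, G) = -¾ + G
u = 9*√5 (u = √(251 + 154) = √405 = 9*√5 ≈ 20.125)
u + s(a(-2, -3)) = 9*√5 + (-¾ - 3) = 9*√5 - 15/4 = -15/4 + 9*√5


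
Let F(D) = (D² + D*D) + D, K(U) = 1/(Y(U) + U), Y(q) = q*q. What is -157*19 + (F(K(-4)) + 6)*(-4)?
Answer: -54133/18 ≈ -3007.4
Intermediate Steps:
Y(q) = q²
K(U) = 1/(U + U²) (K(U) = 1/(U² + U) = 1/(U + U²))
F(D) = D + 2*D² (F(D) = (D² + D²) + D = 2*D² + D = D + 2*D²)
-157*19 + (F(K(-4)) + 6)*(-4) = -157*19 + ((1/((-4)*(1 - 4)))*(1 + 2*(1/((-4)*(1 - 4)))) + 6)*(-4) = -2983 + ((-¼/(-3))*(1 + 2*(-¼/(-3))) + 6)*(-4) = -2983 + ((-¼*(-⅓))*(1 + 2*(-¼*(-⅓))) + 6)*(-4) = -2983 + ((1 + 2*(1/12))/12 + 6)*(-4) = -2983 + ((1 + ⅙)/12 + 6)*(-4) = -2983 + ((1/12)*(7/6) + 6)*(-4) = -2983 + (7/72 + 6)*(-4) = -2983 + (439/72)*(-4) = -2983 - 439/18 = -54133/18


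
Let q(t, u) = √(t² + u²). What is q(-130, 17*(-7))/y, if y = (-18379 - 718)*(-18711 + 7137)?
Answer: √31061/221028678 ≈ 7.9737e-7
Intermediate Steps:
y = 221028678 (y = -19097*(-11574) = 221028678)
q(-130, 17*(-7))/y = √((-130)² + (17*(-7))²)/221028678 = √(16900 + (-119)²)*(1/221028678) = √(16900 + 14161)*(1/221028678) = √31061*(1/221028678) = √31061/221028678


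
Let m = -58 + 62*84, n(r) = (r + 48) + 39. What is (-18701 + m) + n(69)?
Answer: -13395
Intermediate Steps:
n(r) = 87 + r (n(r) = (48 + r) + 39 = 87 + r)
m = 5150 (m = -58 + 5208 = 5150)
(-18701 + m) + n(69) = (-18701 + 5150) + (87 + 69) = -13551 + 156 = -13395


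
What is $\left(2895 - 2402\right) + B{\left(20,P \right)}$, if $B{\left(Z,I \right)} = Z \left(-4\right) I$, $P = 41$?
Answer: $-2787$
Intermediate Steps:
$B{\left(Z,I \right)} = - 4 I Z$ ($B{\left(Z,I \right)} = - 4 Z I = - 4 I Z$)
$\left(2895 - 2402\right) + B{\left(20,P \right)} = \left(2895 - 2402\right) - 164 \cdot 20 = 493 - 3280 = -2787$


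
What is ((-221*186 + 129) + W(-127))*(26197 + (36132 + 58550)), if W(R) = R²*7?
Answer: 8694342954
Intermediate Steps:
W(R) = 7*R²
((-221*186 + 129) + W(-127))*(26197 + (36132 + 58550)) = ((-221*186 + 129) + 7*(-127)²)*(26197 + (36132 + 58550)) = ((-41106 + 129) + 7*16129)*(26197 + 94682) = (-40977 + 112903)*120879 = 71926*120879 = 8694342954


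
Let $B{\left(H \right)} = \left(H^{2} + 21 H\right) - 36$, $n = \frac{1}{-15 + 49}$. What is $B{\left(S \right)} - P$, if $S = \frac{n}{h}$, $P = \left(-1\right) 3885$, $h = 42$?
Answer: $\frac{7848849205}{2039184} \approx 3849.0$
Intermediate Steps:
$P = -3885$
$n = \frac{1}{34} \approx 0.029412$
$S = \frac{1}{1428}$ ($S = \frac{1}{34 \cdot 42} = \frac{1}{34} \cdot \frac{1}{42} = \frac{1}{1428} \approx 0.00070028$)
$B{\left(H \right)} = -36 + H^{2} + 21 H$
$B{\left(S \right)} - P = \left(-36 + \left(\frac{1}{1428}\right)^{2} + 21 \cdot \frac{1}{1428}\right) - -3885 = \left(-36 + \frac{1}{2039184} + \frac{1}{68}\right) + 3885 = - \frac{73380635}{2039184} + 3885 = \frac{7848849205}{2039184}$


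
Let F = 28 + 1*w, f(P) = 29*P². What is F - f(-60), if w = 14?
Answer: -104358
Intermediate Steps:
F = 42 (F = 28 + 1*14 = 28 + 14 = 42)
F - f(-60) = 42 - 29*(-60)² = 42 - 29*3600 = 42 - 1*104400 = 42 - 104400 = -104358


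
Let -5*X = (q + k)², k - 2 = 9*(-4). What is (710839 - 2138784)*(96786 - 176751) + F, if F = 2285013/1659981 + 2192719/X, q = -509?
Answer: 18629145862780937861389/163147912623 ≈ 1.1419e+11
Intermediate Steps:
k = -34 (k = 2 + 9*(-4) = 2 - 36 = -34)
X = -294849/5 (X = -(-509 - 34)²/5 = -⅕*(-543)² = -⅕*294849 = -294849/5 ≈ -58970.)
F = -5841875197886/163147912623 (F = 2285013/1659981 + 2192719/(-294849/5) = 2285013*(1/1659981) + 2192719*(-5/294849) = 761671/553327 - 10963595/294849 = -5841875197886/163147912623 ≈ -35.807)
(710839 - 2138784)*(96786 - 176751) + F = (710839 - 2138784)*(96786 - 176751) - 5841875197886/163147912623 = -1427945*(-79965) - 5841875197886/163147912623 = 114185621925 - 5841875197886/163147912623 = 18629145862780937861389/163147912623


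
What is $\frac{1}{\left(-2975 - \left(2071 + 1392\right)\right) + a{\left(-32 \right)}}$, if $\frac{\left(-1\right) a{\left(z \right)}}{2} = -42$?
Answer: $- \frac{1}{6354} \approx -0.00015738$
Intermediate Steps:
$a{\left(z \right)} = 84$ ($a{\left(z \right)} = \left(-2\right) \left(-42\right) = 84$)
$\frac{1}{\left(-2975 - \left(2071 + 1392\right)\right) + a{\left(-32 \right)}} = \frac{1}{\left(-2975 - \left(2071 + 1392\right)\right) + 84} = \frac{1}{\left(-2975 - 3463\right) + 84} = \frac{1}{-6438 + 84} = \frac{1}{-6354} = - \frac{1}{6354}$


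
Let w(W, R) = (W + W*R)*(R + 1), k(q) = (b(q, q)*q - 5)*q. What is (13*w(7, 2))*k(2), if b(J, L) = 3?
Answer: 1638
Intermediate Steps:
k(q) = q*(-5 + 3*q) (k(q) = (3*q - 5)*q = (-5 + 3*q)*q = q*(-5 + 3*q))
w(W, R) = (1 + R)*(W + R*W) (w(W, R) = (W + R*W)*(1 + R) = (1 + R)*(W + R*W))
(13*w(7, 2))*k(2) = (13*(7*(1 + 2² + 2*2)))*(2*(-5 + 3*2)) = (13*(7*(1 + 4 + 4)))*(2*(-5 + 6)) = (13*(7*9))*(2*1) = (13*63)*2 = 819*2 = 1638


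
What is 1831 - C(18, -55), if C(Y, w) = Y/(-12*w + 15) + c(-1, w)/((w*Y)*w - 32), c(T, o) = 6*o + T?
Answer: 7472867839/4081350 ≈ 1831.0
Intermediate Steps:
c(T, o) = T + 6*o
C(Y, w) = Y/(15 - 12*w) + (-1 + 6*w)/(-32 + Y*w**2) (C(Y, w) = Y/(-12*w + 15) + (-1 + 6*w)/((w*Y)*w - 32) = Y/(15 - 12*w) + (-1 + 6*w)/((Y*w)*w - 32) = Y/(15 - 12*w) + (-1 + 6*w)/(Y*w**2 - 32) = Y/(15 - 12*w) + (-1 + 6*w)/(-32 + Y*w**2))
1831 - C(18, -55) = 1831 - (15 - 102*(-55) + 32*18 + 72*(-55)**2 - 1*18**2*(-55)**2)/(3*(160 - 128*(-55) - 5*18*(-55)**2 + 4*18*(-55)**3)) = 1831 - (15 + 5610 + 576 + 72*3025 - 1*324*3025)/(3*(160 + 7040 - 5*18*3025 + 4*18*(-166375))) = 1831 - (15 + 5610 + 576 + 217800 - 980100)/(3*(160 + 7040 - 272250 - 11979000)) = 1831 - (-756099)/(3*(-12244050)) = 1831 - (-1)*(-756099)/(3*12244050) = 1831 - 1*84011/4081350 = 1831 - 84011/4081350 = 7472867839/4081350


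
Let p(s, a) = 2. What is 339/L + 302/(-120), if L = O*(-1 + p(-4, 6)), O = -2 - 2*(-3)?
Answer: 2467/30 ≈ 82.233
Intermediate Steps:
O = 4 (O = -2 + 6 = 4)
L = 4 (L = 4*(-1 + 2) = 4*1 = 4)
339/L + 302/(-120) = 339/4 + 302/(-120) = 339*(1/4) + 302*(-1/120) = 339/4 - 151/60 = 2467/30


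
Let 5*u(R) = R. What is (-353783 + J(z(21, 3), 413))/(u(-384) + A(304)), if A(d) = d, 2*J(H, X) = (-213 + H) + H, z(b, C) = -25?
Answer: -3539145/2272 ≈ -1557.7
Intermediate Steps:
J(H, X) = -213/2 + H (J(H, X) = ((-213 + H) + H)/2 = (-213 + 2*H)/2 = -213/2 + H)
u(R) = R/5
(-353783 + J(z(21, 3), 413))/(u(-384) + A(304)) = (-353783 + (-213/2 - 25))/((1/5)*(-384) + 304) = (-353783 - 263/2)/(-384/5 + 304) = -707829/(2*1136/5) = -707829/2*5/1136 = -3539145/2272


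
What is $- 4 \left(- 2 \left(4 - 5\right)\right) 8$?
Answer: $-64$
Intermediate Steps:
$- 4 \left(- 2 \left(4 - 5\right)\right) 8 = - 4 \left(\left(-2\right) \left(-1\right)\right) 8 = \left(-4\right) 2 \cdot 8 = \left(-8\right) 8 = -64$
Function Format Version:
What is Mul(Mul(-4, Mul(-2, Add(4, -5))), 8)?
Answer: -64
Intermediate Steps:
Mul(Mul(-4, Mul(-2, Add(4, -5))), 8) = Mul(Mul(-4, Mul(-2, -1)), 8) = Mul(Mul(-4, 2), 8) = Mul(-8, 8) = -64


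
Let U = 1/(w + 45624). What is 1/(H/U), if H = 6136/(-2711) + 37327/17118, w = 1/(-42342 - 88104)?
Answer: -6053594216508/22868820479160953 ≈ -0.00026471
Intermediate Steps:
w = -1/130446 (w = 1/(-130446) = -1/130446 ≈ -7.6660e-6)
U = 130446/5951468303 (U = 1/(-1/130446 + 45624) = 1/(5951468303/130446) = 130446/5951468303 ≈ 2.1918e-5)
H = -3842551/46406898 (H = 6136*(-1/2711) + 37327*(1/17118) = -6136/2711 + 37327/17118 = -3842551/46406898 ≈ -0.082801)
1/(H/U) = 1/(-3842551/(46406898*130446/5951468303)) = 1/(-3842551/46406898*5951468303/130446) = 1/(-22868820479160953/6053594216508) = -6053594216508/22868820479160953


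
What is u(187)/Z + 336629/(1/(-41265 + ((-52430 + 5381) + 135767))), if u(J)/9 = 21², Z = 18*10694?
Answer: 341653108380997/21388 ≈ 1.5974e+10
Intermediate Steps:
Z = 192492
u(J) = 3969 (u(J) = 9*21² = 9*441 = 3969)
u(187)/Z + 336629/(1/(-41265 + ((-52430 + 5381) + 135767))) = 3969/192492 + 336629/(1/(-41265 + ((-52430 + 5381) + 135767))) = 3969*(1/192492) + 336629/(1/(-41265 + (-47049 + 135767))) = 441/21388 + 336629/(1/(-41265 + 88718)) = 441/21388 + 336629/(1/47453) = 441/21388 + 336629*47453 = 441/21388 + 15974055937 = 341653108380997/21388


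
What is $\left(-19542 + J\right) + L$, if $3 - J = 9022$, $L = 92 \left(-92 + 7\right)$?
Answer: $-36381$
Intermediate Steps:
$L = -7820$ ($L = 92 \left(-85\right) = -7820$)
$J = -9019$ ($J = 3 - 9022 = -9019$)
$\left(-19542 + J\right) + L = \left(-19542 - 9019\right) - 7820 = -28561 - 7820 = -36381$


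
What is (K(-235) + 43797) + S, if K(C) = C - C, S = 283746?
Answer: 327543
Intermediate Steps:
K(C) = 0
(K(-235) + 43797) + S = (0 + 43797) + 283746 = 43797 + 283746 = 327543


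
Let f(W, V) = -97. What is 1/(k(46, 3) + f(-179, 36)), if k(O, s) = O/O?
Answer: -1/96 ≈ -0.010417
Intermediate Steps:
k(O, s) = 1
1/(k(46, 3) + f(-179, 36)) = 1/(1 - 97) = 1/(-96) = -1/96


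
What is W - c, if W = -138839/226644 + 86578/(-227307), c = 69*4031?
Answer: -280963756352867/1010152308 ≈ -2.7814e+5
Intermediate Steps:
c = 278139
W = -1003558055/1010152308 (W = -138839*1/226644 + 86578*(-1/227307) = -8167/13332 - 86578/227307 = -1003558055/1010152308 ≈ -0.99347)
W - c = -1003558055/1010152308 - 1*278139 = -1003558055/1010152308 - 278139 = -280963756352867/1010152308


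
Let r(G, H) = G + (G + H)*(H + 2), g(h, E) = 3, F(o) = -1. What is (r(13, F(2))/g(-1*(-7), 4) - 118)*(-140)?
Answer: 46060/3 ≈ 15353.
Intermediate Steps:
r(G, H) = G + (2 + H)*(G + H) (r(G, H) = G + (G + H)*(2 + H) = G + (2 + H)*(G + H))
(r(13, F(2))/g(-1*(-7), 4) - 118)*(-140) = (((-1)**2 + 2*(-1) + 3*13 + 13*(-1))/3 - 118)*(-140) = ((1 - 2 + 39 - 13)*(1/3) - 118)*(-140) = (25*(1/3) - 118)*(-140) = (25/3 - 118)*(-140) = -329/3*(-140) = 46060/3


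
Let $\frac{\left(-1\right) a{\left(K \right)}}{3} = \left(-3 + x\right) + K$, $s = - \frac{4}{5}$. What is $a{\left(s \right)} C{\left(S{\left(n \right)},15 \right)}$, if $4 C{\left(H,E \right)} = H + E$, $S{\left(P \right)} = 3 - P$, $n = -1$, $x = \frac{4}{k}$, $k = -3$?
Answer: $\frac{1463}{20} \approx 73.15$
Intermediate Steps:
$x = - \frac{4}{3}$ ($x = \frac{4}{-3} = 4 \left(- \frac{1}{3}\right) = - \frac{4}{3} \approx -1.3333$)
$C{\left(H,E \right)} = \frac{E}{4} + \frac{H}{4}$ ($C{\left(H,E \right)} = \frac{H + E}{4} = \frac{E + H}{4} = \frac{E}{4} + \frac{H}{4}$)
$s = - \frac{4}{5}$ ($s = \left(-4\right) \frac{1}{5} = - \frac{4}{5} \approx -0.8$)
$a{\left(K \right)} = 13 - 3 K$ ($a{\left(K \right)} = - 3 \left(\left(-3 - \frac{4}{3}\right) + K\right) = - 3 \left(- \frac{13}{3} + K\right) = 13 - 3 K$)
$a{\left(s \right)} C{\left(S{\left(n \right)},15 \right)} = \left(13 - - \frac{12}{5}\right) \left(\frac{1}{4} \cdot 15 + \frac{3 - -1}{4}\right) = \left(13 + \frac{12}{5}\right) \left(\frac{15}{4} + \frac{3 + 1}{4}\right) = \frac{77 \left(\frac{15}{4} + \frac{1}{4} \cdot 4\right)}{5} = \frac{77 \left(\frac{15}{4} + 1\right)}{5} = \frac{77}{5} \cdot \frac{19}{4} = \frac{1463}{20}$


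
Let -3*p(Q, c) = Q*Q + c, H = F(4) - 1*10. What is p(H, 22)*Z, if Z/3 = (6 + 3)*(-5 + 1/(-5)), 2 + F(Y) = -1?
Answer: 44694/5 ≈ 8938.8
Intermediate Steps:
F(Y) = -3 (F(Y) = -2 - 1 = -3)
H = -13 (H = -3 - 1*10 = -3 - 10 = -13)
p(Q, c) = -c/3 - Q²/3 (p(Q, c) = -(Q*Q + c)/3 = -(Q² + c)/3 = -(c + Q²)/3 = -c/3 - Q²/3)
Z = -702/5 (Z = 3*((6 + 3)*(-5 + 1/(-5))) = 3*(9*(-5 - ⅕)) = 3*(9*(-26/5)) = 3*(-234/5) = -702/5 ≈ -140.40)
p(H, 22)*Z = (-⅓*22 - ⅓*(-13)²)*(-702/5) = (-22/3 - ⅓*169)*(-702/5) = (-22/3 - 169/3)*(-702/5) = -191/3*(-702/5) = 44694/5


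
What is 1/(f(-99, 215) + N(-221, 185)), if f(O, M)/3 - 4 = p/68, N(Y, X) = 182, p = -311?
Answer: 68/12259 ≈ 0.0055469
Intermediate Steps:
f(O, M) = -117/68 (f(O, M) = 12 + 3*(-311/68) = 12 - 933/68 = -117/68)
1/(f(-99, 215) + N(-221, 185)) = 1/(-117/68 + 182) = 1/(12259/68) = 68/12259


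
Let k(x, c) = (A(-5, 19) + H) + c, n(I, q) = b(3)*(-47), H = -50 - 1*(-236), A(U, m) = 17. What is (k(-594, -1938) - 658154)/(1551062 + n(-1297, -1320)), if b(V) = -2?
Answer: -219963/517052 ≈ -0.42542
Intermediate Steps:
H = 186 (H = -50 + 236 = 186)
n(I, q) = 94 (n(I, q) = -2*(-47) = 94)
k(x, c) = 203 + c (k(x, c) = (17 + 186) + c = 203 + c)
(k(-594, -1938) - 658154)/(1551062 + n(-1297, -1320)) = ((203 - 1938) - 658154)/(1551062 + 94) = (-1735 - 658154)/1551156 = -659889*1/1551156 = -219963/517052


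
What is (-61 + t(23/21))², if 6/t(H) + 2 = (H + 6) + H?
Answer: 15225604/4225 ≈ 3603.7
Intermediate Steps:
t(H) = 6/(4 + 2*H) (t(H) = 6/(-2 + ((H + 6) + H)) = 6/(-2 + ((6 + H) + H)) = 6/(-2 + (6 + 2*H)) = 6/(4 + 2*H))
(-61 + t(23/21))² = (-61 + 3/(2 + 23/21))² = (-61 + 3/(65/21))² = (-61 + 3*(21/65))² = (-61 + 63/65)² = (-3902/65)² = 15225604/4225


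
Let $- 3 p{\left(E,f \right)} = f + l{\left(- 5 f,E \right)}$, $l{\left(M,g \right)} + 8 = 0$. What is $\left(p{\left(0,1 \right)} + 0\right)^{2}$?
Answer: $\frac{49}{9} \approx 5.4444$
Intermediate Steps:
$l{\left(M,g \right)} = -8$ ($l{\left(M,g \right)} = -8 + 0 = -8$)
$p{\left(E,f \right)} = \frac{8}{3} - \frac{f}{3}$ ($p{\left(E,f \right)} = - \frac{f - 8}{3} = - \frac{-8 + f}{3} = \frac{8}{3} - \frac{f}{3}$)
$\left(p{\left(0,1 \right)} + 0\right)^{2} = \left(\left(\frac{8}{3} - \frac{1}{3}\right) + 0\right)^{2} = \left(\frac{7}{3} + 0\right)^{2} = \left(\frac{7}{3}\right)^{2} = \frac{49}{9}$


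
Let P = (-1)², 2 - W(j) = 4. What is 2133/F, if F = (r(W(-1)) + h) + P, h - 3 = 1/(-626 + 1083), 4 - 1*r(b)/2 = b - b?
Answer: 974781/5485 ≈ 177.72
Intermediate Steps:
W(j) = -2 (W(j) = 2 - 1*4 = 2 - 4 = -2)
r(b) = 8 (r(b) = 8 - 2*(b - b) = 8 - 2*0 = 8 + 0 = 8)
P = 1
h = 1372/457 (h = 3 + 1/(-626 + 1083) = 3 + 1/457 = 1372/457 ≈ 3.0022)
F = 5485/457 (F = (8 + 1372/457) + 1 = 5028/457 + 1 = 5485/457 ≈ 12.002)
2133/F = 2133/(5485/457) = 2133*(457/5485) = 974781/5485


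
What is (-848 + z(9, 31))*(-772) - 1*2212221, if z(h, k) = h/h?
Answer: -1558337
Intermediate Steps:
z(h, k) = 1
(-848 + z(9, 31))*(-772) - 1*2212221 = (-848 + 1)*(-772) - 1*2212221 = -847*(-772) - 2212221 = 653884 - 2212221 = -1558337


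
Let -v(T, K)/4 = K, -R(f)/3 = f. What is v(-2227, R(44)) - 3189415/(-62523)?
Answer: 36201559/62523 ≈ 579.01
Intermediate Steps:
R(f) = -3*f
v(T, K) = -4*K
v(-2227, R(44)) - 3189415/(-62523) = -(-12)*44 - 3189415/(-62523) = -4*(-132) - 3189415*(-1/62523) = 528 + 3189415/62523 = 36201559/62523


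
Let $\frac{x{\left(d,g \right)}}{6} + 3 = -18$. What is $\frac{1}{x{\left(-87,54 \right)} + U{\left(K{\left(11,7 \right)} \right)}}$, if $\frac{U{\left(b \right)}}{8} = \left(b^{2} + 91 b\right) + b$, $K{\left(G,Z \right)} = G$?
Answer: $\frac{1}{8938} \approx 0.00011188$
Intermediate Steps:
$x{\left(d,g \right)} = -126$ ($x{\left(d,g \right)} = -18 + 6 \left(-18\right) = -18 - 108 = -126$)
$U{\left(b \right)} = 8 b^{2} + 736 b$ ($U{\left(b \right)} = 8 \left(\left(b^{2} + 91 b\right) + b\right) = 8 \left(b^{2} + 92 b\right) = 8 b^{2} + 736 b$)
$\frac{1}{x{\left(-87,54 \right)} + U{\left(K{\left(11,7 \right)} \right)}} = \frac{1}{-126 + 8 \cdot 11 \left(92 + 11\right)} = \frac{1}{-126 + 8 \cdot 11 \cdot 103} = \frac{1}{-126 + 9064} = \frac{1}{8938}$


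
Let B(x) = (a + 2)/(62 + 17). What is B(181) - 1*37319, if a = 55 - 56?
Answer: -2948200/79 ≈ -37319.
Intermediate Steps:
a = -1
B(x) = 1/79 (B(x) = (-1 + 2)/(62 + 17) = 1/79)
B(181) - 1*37319 = 1/79 - 1*37319 = 1/79 - 37319 = -2948200/79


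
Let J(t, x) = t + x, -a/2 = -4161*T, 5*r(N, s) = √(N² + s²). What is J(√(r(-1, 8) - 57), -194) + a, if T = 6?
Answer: 49738 + √(-1425 + 5*√65)/5 ≈ 49738.0 + 7.4423*I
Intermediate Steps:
r(N, s) = √(N² + s²)/5
a = 49932 (a = -(-8322)*6 = -2*(-24966) = 49932)
J(√(r(-1, 8) - 57), -194) + a = (√(√((-1)² + 8²)/5 - 57) - 194) + 49932 = (√(√(1 + 64)/5 - 57) - 194) + 49932 = (√(√65/5 - 57) - 194) + 49932 = (√(-57 + √65/5) - 194) + 49932 = (-194 + √(-57 + √65/5)) + 49932 = 49738 + √(-57 + √65/5)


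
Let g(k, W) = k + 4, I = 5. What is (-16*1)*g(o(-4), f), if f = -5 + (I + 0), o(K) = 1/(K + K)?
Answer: -62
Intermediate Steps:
o(K) = 1/(2*K)
f = 0 (f = -5 + (5 + 0) = -5 + 5 = 0)
g(k, W) = 4 + k
(-16*1)*g(o(-4), f) = (-16*1)*(4 + (1/2)/(-4)) = -16*(4 + (1/2)*(-1/4)) = -16*(4 - 1/8) = -16*31/8 = -62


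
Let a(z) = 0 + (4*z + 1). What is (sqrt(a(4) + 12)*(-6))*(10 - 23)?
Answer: 78*sqrt(29) ≈ 420.04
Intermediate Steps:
a(z) = 1 + 4*z (a(z) = 0 + (1 + 4*z) = 1 + 4*z)
(sqrt(a(4) + 12)*(-6))*(10 - 23) = (sqrt((1 + 4*4) + 12)*(-6))*(10 - 23) = (sqrt((1 + 16) + 12)*(-6))*(-13) = (sqrt(17 + 12)*(-6))*(-13) = (sqrt(29)*(-6))*(-13) = -6*sqrt(29)*(-13) = 78*sqrt(29)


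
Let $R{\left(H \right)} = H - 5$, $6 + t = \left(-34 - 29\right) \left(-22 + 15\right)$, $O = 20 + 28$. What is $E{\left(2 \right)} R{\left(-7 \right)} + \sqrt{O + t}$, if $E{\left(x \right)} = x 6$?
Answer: $-144 + \sqrt{483} \approx -122.02$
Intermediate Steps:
$E{\left(x \right)} = 6 x$
$O = 48$
$t = 435$ ($t = -6 + \left(-34 - 29\right) \left(-22 + 15\right) = -6 - -441 = -6 + 441 = 435$)
$R{\left(H \right)} = -5 + H$ ($R{\left(H \right)} = H - 5 = -5 + H$)
$E{\left(2 \right)} R{\left(-7 \right)} + \sqrt{O + t} = 6 \cdot 2 \left(-5 - 7\right) + \sqrt{48 + 435} = 12 \left(-12\right) + \sqrt{483} = -144 + \sqrt{483}$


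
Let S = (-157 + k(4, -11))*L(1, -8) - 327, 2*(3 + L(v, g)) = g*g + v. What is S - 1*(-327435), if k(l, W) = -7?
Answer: 322270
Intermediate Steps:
L(v, g) = -3 + v/2 + g**2/2 (L(v, g) = -3 + (g*g + v)/2 = -3 + (g**2 + v)/2 = -3 + (v + g**2)/2 = -3 + (v/2 + g**2/2) = -3 + v/2 + g**2/2)
S = -5165 (S = (-157 - 7)*(-3 + (1/2)*1 + (1/2)*(-8)**2) - 327 = -164*(-3 + 1/2 + (1/2)*64) - 327 = -164*(-3 + 1/2 + 32) - 327 = -164*59/2 - 327 = -4838 - 327 = -5165)
S - 1*(-327435) = -5165 - 1*(-327435) = -5165 + 327435 = 322270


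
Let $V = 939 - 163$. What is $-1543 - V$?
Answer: $-2319$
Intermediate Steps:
$V = 776$ ($V = 939 - 163 = 776$)
$-1543 - V = -1543 - 776 = -2319$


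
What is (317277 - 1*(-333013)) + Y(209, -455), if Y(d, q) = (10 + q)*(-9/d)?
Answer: 135914615/209 ≈ 6.5031e+5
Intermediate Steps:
Y(d, q) = -9*(10 + q)/d
(317277 - 1*(-333013)) + Y(209, -455) = (317277 - 1*(-333013)) + 9*(-10 - 1*(-455))/209 = (317277 + 333013) + 9*(1/209)*(-10 + 455) = 650290 + 9*(1/209)*445 = 650290 + 4005/209 = 135914615/209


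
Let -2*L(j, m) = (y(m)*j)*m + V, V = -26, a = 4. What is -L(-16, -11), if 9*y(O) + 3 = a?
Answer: -29/9 ≈ -3.2222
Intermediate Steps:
y(O) = 1/9 (y(O) = -1/3 + (1/9)*4 = -1/3 + 4/9 = 1/9)
L(j, m) = 13 - j*m/18 (L(j, m) = -((j/9)*m - 26)/2 = -(j*m/9 - 26)/2 = -(-26 + j*m/9)/2 = 13 - j*m/18)
-L(-16, -11) = -(13 - 1/18*(-16)*(-11)) = -(13 - 88/9) = -1*29/9 = -29/9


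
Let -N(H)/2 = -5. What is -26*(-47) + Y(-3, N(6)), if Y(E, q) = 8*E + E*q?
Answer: 1168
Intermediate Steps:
N(H) = 10 (N(H) = -2*(-5) = 10)
-26*(-47) + Y(-3, N(6)) = -26*(-47) - 3*(8 + 10) = 1222 - 3*18 = 1222 - 54 = 1168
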